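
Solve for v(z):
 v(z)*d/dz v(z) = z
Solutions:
 v(z) = -sqrt(C1 + z^2)
 v(z) = sqrt(C1 + z^2)


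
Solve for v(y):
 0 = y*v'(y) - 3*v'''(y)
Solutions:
 v(y) = C1 + Integral(C2*airyai(3^(2/3)*y/3) + C3*airybi(3^(2/3)*y/3), y)


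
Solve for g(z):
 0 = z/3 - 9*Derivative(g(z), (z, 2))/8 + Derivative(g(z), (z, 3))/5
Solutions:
 g(z) = C1 + C2*z + C3*exp(45*z/8) + 4*z^3/81 + 32*z^2/1215


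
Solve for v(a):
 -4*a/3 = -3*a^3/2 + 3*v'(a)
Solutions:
 v(a) = C1 + a^4/8 - 2*a^2/9


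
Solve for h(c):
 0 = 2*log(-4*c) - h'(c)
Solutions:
 h(c) = C1 + 2*c*log(-c) + 2*c*(-1 + 2*log(2))


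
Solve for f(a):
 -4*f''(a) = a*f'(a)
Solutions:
 f(a) = C1 + C2*erf(sqrt(2)*a/4)


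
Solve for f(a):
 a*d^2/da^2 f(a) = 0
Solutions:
 f(a) = C1 + C2*a


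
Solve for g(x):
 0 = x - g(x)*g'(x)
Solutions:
 g(x) = -sqrt(C1 + x^2)
 g(x) = sqrt(C1 + x^2)


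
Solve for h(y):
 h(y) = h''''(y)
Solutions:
 h(y) = C1*exp(-y) + C2*exp(y) + C3*sin(y) + C4*cos(y)


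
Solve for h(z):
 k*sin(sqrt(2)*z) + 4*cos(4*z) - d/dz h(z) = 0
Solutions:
 h(z) = C1 - sqrt(2)*k*cos(sqrt(2)*z)/2 + sin(4*z)


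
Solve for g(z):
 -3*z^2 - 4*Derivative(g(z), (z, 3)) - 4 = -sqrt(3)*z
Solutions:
 g(z) = C1 + C2*z + C3*z^2 - z^5/80 + sqrt(3)*z^4/96 - z^3/6


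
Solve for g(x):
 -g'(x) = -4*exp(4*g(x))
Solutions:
 g(x) = log(-(-1/(C1 + 16*x))^(1/4))
 g(x) = log(-1/(C1 + 16*x))/4
 g(x) = log(-I*(-1/(C1 + 16*x))^(1/4))
 g(x) = log(I*(-1/(C1 + 16*x))^(1/4))


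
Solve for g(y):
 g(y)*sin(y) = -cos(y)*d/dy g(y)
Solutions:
 g(y) = C1*cos(y)


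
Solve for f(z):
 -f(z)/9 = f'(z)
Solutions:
 f(z) = C1*exp(-z/9)


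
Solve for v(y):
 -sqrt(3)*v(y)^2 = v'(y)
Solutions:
 v(y) = 1/(C1 + sqrt(3)*y)


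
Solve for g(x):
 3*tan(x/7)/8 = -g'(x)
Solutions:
 g(x) = C1 + 21*log(cos(x/7))/8


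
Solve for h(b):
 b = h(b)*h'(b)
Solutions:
 h(b) = -sqrt(C1 + b^2)
 h(b) = sqrt(C1 + b^2)


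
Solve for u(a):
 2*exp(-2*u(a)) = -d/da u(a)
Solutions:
 u(a) = log(-sqrt(C1 - 4*a))
 u(a) = log(C1 - 4*a)/2


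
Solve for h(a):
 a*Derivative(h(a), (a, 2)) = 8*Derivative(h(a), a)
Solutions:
 h(a) = C1 + C2*a^9


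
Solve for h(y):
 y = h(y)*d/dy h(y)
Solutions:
 h(y) = -sqrt(C1 + y^2)
 h(y) = sqrt(C1 + y^2)


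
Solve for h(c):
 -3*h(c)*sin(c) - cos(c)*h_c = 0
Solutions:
 h(c) = C1*cos(c)^3


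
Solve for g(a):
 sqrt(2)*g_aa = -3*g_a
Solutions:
 g(a) = C1 + C2*exp(-3*sqrt(2)*a/2)


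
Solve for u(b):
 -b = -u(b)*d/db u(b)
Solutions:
 u(b) = -sqrt(C1 + b^2)
 u(b) = sqrt(C1 + b^2)


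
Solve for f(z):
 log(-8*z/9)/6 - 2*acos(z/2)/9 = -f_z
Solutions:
 f(z) = C1 - z*log(-z)/6 + 2*z*acos(z/2)/9 - z*log(2)/2 + z/6 + z*log(3)/3 - 2*sqrt(4 - z^2)/9


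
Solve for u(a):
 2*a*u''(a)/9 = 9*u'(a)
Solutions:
 u(a) = C1 + C2*a^(83/2)


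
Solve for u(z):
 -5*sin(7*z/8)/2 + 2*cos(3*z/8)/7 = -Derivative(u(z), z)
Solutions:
 u(z) = C1 - 16*sin(3*z/8)/21 - 20*cos(7*z/8)/7


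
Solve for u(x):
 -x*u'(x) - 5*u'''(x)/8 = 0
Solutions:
 u(x) = C1 + Integral(C2*airyai(-2*5^(2/3)*x/5) + C3*airybi(-2*5^(2/3)*x/5), x)


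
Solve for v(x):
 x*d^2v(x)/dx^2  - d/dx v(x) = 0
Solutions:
 v(x) = C1 + C2*x^2


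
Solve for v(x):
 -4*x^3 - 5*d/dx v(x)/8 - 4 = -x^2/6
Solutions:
 v(x) = C1 - 8*x^4/5 + 4*x^3/45 - 32*x/5


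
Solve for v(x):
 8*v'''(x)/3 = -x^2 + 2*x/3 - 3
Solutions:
 v(x) = C1 + C2*x + C3*x^2 - x^5/160 + x^4/96 - 3*x^3/16


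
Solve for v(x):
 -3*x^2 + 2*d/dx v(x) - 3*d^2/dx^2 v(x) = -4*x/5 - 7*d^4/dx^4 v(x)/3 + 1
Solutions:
 v(x) = C1 + C2*exp(21^(1/3)*x*(21^(1/3)/(2*sqrt(7) + 7)^(1/3) + (2*sqrt(7) + 7)^(1/3))/14)*sin(3^(1/6)*7^(1/3)*x*(-3^(2/3)*(2*sqrt(7) + 7)^(1/3) + 3*7^(1/3)/(2*sqrt(7) + 7)^(1/3))/14) + C3*exp(21^(1/3)*x*(21^(1/3)/(2*sqrt(7) + 7)^(1/3) + (2*sqrt(7) + 7)^(1/3))/14)*cos(3^(1/6)*7^(1/3)*x*(-3^(2/3)*(2*sqrt(7) + 7)^(1/3) + 3*7^(1/3)/(2*sqrt(7) + 7)^(1/3))/14) + C4*exp(-21^(1/3)*x*(21^(1/3)/(2*sqrt(7) + 7)^(1/3) + (2*sqrt(7) + 7)^(1/3))/7) + x^3/2 + 41*x^2/20 + 133*x/20


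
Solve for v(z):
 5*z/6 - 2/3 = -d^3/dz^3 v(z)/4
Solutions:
 v(z) = C1 + C2*z + C3*z^2 - 5*z^4/36 + 4*z^3/9


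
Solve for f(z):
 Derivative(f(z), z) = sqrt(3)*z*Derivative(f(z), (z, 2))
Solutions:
 f(z) = C1 + C2*z^(sqrt(3)/3 + 1)


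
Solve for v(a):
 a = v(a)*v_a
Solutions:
 v(a) = -sqrt(C1 + a^2)
 v(a) = sqrt(C1 + a^2)


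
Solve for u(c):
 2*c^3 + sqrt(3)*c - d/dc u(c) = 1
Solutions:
 u(c) = C1 + c^4/2 + sqrt(3)*c^2/2 - c


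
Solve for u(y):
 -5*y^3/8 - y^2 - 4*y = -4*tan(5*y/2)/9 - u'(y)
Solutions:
 u(y) = C1 + 5*y^4/32 + y^3/3 + 2*y^2 + 8*log(cos(5*y/2))/45


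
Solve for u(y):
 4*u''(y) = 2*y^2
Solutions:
 u(y) = C1 + C2*y + y^4/24


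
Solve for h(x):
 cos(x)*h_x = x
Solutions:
 h(x) = C1 + Integral(x/cos(x), x)


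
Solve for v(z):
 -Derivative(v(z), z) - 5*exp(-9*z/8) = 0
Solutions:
 v(z) = C1 + 40*exp(-9*z/8)/9


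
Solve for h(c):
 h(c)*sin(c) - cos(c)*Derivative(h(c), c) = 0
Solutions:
 h(c) = C1/cos(c)


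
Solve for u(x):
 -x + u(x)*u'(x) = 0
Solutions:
 u(x) = -sqrt(C1 + x^2)
 u(x) = sqrt(C1 + x^2)


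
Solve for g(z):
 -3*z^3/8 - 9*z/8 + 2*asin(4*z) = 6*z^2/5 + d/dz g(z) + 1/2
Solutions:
 g(z) = C1 - 3*z^4/32 - 2*z^3/5 - 9*z^2/16 + 2*z*asin(4*z) - z/2 + sqrt(1 - 16*z^2)/2


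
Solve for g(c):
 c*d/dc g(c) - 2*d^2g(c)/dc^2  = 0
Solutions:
 g(c) = C1 + C2*erfi(c/2)


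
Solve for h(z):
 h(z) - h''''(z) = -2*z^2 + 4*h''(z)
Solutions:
 h(z) = C1*exp(-z*sqrt(-2 + sqrt(5))) + C2*exp(z*sqrt(-2 + sqrt(5))) + C3*sin(z*sqrt(2 + sqrt(5))) + C4*cos(z*sqrt(2 + sqrt(5))) - 2*z^2 - 16


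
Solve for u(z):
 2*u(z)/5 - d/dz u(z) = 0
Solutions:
 u(z) = C1*exp(2*z/5)


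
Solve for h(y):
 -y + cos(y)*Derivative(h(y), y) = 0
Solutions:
 h(y) = C1 + Integral(y/cos(y), y)


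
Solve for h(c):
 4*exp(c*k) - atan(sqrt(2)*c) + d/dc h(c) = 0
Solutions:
 h(c) = C1 + c*atan(sqrt(2)*c) - 4*Piecewise((exp(c*k)/k, Ne(k, 0)), (c, True)) - sqrt(2)*log(2*c^2 + 1)/4


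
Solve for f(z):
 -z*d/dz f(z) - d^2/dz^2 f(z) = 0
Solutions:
 f(z) = C1 + C2*erf(sqrt(2)*z/2)


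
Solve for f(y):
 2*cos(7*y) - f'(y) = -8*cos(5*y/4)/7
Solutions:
 f(y) = C1 + 32*sin(5*y/4)/35 + 2*sin(7*y)/7


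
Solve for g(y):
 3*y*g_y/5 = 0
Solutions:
 g(y) = C1


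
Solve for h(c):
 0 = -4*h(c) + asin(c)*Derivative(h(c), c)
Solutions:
 h(c) = C1*exp(4*Integral(1/asin(c), c))


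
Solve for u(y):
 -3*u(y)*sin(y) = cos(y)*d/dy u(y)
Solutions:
 u(y) = C1*cos(y)^3


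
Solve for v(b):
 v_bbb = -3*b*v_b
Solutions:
 v(b) = C1 + Integral(C2*airyai(-3^(1/3)*b) + C3*airybi(-3^(1/3)*b), b)


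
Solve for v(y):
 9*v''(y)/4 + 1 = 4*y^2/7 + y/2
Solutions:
 v(y) = C1 + C2*y + 4*y^4/189 + y^3/27 - 2*y^2/9


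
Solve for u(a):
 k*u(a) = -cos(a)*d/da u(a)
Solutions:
 u(a) = C1*exp(k*(log(sin(a) - 1) - log(sin(a) + 1))/2)


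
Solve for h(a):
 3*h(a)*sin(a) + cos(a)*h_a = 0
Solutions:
 h(a) = C1*cos(a)^3


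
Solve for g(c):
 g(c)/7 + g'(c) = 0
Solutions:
 g(c) = C1*exp(-c/7)


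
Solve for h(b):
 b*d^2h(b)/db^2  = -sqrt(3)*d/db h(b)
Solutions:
 h(b) = C1 + C2*b^(1 - sqrt(3))


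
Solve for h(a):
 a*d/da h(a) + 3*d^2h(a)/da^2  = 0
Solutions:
 h(a) = C1 + C2*erf(sqrt(6)*a/6)


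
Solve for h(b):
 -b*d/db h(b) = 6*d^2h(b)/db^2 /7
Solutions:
 h(b) = C1 + C2*erf(sqrt(21)*b/6)


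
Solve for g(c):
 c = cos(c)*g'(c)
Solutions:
 g(c) = C1 + Integral(c/cos(c), c)


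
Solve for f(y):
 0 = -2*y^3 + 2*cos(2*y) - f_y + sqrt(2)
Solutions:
 f(y) = C1 - y^4/2 + sqrt(2)*y + sin(2*y)


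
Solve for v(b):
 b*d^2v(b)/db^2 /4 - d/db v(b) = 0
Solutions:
 v(b) = C1 + C2*b^5


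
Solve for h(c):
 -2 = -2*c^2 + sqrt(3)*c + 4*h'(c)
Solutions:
 h(c) = C1 + c^3/6 - sqrt(3)*c^2/8 - c/2


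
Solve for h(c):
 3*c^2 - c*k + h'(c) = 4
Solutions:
 h(c) = C1 - c^3 + c^2*k/2 + 4*c


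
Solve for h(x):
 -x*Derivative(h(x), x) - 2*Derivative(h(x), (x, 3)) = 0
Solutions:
 h(x) = C1 + Integral(C2*airyai(-2^(2/3)*x/2) + C3*airybi(-2^(2/3)*x/2), x)


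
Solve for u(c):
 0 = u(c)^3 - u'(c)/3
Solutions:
 u(c) = -sqrt(2)*sqrt(-1/(C1 + 3*c))/2
 u(c) = sqrt(2)*sqrt(-1/(C1 + 3*c))/2


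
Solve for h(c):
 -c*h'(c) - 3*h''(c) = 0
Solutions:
 h(c) = C1 + C2*erf(sqrt(6)*c/6)


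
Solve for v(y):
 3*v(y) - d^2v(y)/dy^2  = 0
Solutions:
 v(y) = C1*exp(-sqrt(3)*y) + C2*exp(sqrt(3)*y)


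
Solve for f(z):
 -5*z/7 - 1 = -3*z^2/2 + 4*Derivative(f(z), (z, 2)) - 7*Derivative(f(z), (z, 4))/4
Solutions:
 f(z) = C1 + C2*z + C3*exp(-4*sqrt(7)*z/7) + C4*exp(4*sqrt(7)*z/7) + z^4/32 - 5*z^3/168 + 5*z^2/128


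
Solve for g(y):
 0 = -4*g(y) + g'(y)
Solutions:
 g(y) = C1*exp(4*y)


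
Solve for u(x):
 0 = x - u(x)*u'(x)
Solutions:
 u(x) = -sqrt(C1 + x^2)
 u(x) = sqrt(C1 + x^2)


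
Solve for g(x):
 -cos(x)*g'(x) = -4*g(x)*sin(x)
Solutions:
 g(x) = C1/cos(x)^4


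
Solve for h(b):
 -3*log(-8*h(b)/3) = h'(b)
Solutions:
 Integral(1/(log(-_y) - log(3) + 3*log(2)), (_y, h(b)))/3 = C1 - b


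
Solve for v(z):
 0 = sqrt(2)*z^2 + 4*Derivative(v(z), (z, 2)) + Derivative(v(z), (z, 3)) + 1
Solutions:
 v(z) = C1 + C2*z + C3*exp(-4*z) - sqrt(2)*z^4/48 + sqrt(2)*z^3/48 + z^2*(-8 - sqrt(2))/64


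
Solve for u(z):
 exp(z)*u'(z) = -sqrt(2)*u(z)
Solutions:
 u(z) = C1*exp(sqrt(2)*exp(-z))


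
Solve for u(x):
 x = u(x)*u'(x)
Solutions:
 u(x) = -sqrt(C1 + x^2)
 u(x) = sqrt(C1 + x^2)


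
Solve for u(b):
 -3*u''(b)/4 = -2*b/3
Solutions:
 u(b) = C1 + C2*b + 4*b^3/27


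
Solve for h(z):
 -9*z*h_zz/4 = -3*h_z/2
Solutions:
 h(z) = C1 + C2*z^(5/3)


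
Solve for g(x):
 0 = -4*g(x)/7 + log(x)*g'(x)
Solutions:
 g(x) = C1*exp(4*li(x)/7)


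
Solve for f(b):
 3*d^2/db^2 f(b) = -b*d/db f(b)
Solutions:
 f(b) = C1 + C2*erf(sqrt(6)*b/6)


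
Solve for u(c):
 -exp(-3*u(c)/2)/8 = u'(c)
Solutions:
 u(c) = 2*log(C1 - 3*c/16)/3
 u(c) = 2*log(2^(2/3)*(-3^(1/3) - 3^(5/6)*I)*(C1 - c)^(1/3)/8)
 u(c) = 2*log(2^(2/3)*(-3^(1/3) + 3^(5/6)*I)*(C1 - c)^(1/3)/8)


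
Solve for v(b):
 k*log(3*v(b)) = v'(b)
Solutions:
 Integral(1/(log(_y) + log(3)), (_y, v(b))) = C1 + b*k


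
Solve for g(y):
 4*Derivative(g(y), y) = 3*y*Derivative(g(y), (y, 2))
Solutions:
 g(y) = C1 + C2*y^(7/3)


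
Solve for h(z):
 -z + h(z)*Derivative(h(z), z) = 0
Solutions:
 h(z) = -sqrt(C1 + z^2)
 h(z) = sqrt(C1 + z^2)


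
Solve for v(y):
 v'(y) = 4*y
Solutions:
 v(y) = C1 + 2*y^2


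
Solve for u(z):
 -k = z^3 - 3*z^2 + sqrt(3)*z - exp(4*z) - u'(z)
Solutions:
 u(z) = C1 + k*z + z^4/4 - z^3 + sqrt(3)*z^2/2 - exp(4*z)/4


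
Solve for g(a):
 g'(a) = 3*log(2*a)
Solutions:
 g(a) = C1 + 3*a*log(a) - 3*a + a*log(8)


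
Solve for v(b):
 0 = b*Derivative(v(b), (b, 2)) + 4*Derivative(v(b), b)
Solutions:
 v(b) = C1 + C2/b^3


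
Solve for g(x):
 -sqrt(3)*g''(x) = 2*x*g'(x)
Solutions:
 g(x) = C1 + C2*erf(3^(3/4)*x/3)


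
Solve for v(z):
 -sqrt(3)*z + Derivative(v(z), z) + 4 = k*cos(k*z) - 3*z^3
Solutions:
 v(z) = C1 - 3*z^4/4 + sqrt(3)*z^2/2 - 4*z + sin(k*z)


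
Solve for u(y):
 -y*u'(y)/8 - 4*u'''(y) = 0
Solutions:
 u(y) = C1 + Integral(C2*airyai(-2^(1/3)*y/4) + C3*airybi(-2^(1/3)*y/4), y)


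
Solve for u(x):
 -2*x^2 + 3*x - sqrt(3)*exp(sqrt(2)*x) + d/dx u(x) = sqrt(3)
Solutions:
 u(x) = C1 + 2*x^3/3 - 3*x^2/2 + sqrt(3)*x + sqrt(6)*exp(sqrt(2)*x)/2


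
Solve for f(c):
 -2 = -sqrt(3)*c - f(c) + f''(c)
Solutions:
 f(c) = C1*exp(-c) + C2*exp(c) - sqrt(3)*c + 2


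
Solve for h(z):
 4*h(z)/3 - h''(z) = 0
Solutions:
 h(z) = C1*exp(-2*sqrt(3)*z/3) + C2*exp(2*sqrt(3)*z/3)


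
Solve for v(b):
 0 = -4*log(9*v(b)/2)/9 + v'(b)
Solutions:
 9*Integral(1/(-log(_y) - 2*log(3) + log(2)), (_y, v(b)))/4 = C1 - b


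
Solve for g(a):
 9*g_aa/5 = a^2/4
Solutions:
 g(a) = C1 + C2*a + 5*a^4/432


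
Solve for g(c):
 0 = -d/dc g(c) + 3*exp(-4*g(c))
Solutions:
 g(c) = log(-I*(C1 + 12*c)^(1/4))
 g(c) = log(I*(C1 + 12*c)^(1/4))
 g(c) = log(-(C1 + 12*c)^(1/4))
 g(c) = log(C1 + 12*c)/4


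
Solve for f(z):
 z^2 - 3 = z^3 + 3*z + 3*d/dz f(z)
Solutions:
 f(z) = C1 - z^4/12 + z^3/9 - z^2/2 - z


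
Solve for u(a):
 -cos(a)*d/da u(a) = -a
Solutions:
 u(a) = C1 + Integral(a/cos(a), a)


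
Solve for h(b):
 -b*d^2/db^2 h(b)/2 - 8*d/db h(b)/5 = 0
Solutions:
 h(b) = C1 + C2/b^(11/5)


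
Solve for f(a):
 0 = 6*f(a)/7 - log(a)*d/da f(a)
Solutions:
 f(a) = C1*exp(6*li(a)/7)


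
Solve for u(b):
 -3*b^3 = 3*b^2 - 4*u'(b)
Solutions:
 u(b) = C1 + 3*b^4/16 + b^3/4


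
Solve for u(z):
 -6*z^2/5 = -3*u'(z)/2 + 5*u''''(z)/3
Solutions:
 u(z) = C1 + C4*exp(30^(2/3)*z/10) + 4*z^3/15 + (C2*sin(3*10^(2/3)*3^(1/6)*z/20) + C3*cos(3*10^(2/3)*3^(1/6)*z/20))*exp(-30^(2/3)*z/20)


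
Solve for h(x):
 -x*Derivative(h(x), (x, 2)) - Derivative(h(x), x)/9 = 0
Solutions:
 h(x) = C1 + C2*x^(8/9)


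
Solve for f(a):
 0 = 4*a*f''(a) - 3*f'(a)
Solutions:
 f(a) = C1 + C2*a^(7/4)


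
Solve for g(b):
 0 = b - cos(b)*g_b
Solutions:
 g(b) = C1 + Integral(b/cos(b), b)


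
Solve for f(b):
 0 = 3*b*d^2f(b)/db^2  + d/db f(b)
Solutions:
 f(b) = C1 + C2*b^(2/3)


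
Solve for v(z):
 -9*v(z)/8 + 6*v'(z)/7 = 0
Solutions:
 v(z) = C1*exp(21*z/16)


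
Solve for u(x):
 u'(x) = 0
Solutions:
 u(x) = C1


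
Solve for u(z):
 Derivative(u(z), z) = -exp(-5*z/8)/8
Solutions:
 u(z) = C1 + exp(-5*z/8)/5


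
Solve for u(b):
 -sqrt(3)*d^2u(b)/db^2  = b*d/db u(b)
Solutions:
 u(b) = C1 + C2*erf(sqrt(2)*3^(3/4)*b/6)


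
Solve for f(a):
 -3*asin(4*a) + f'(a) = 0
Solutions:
 f(a) = C1 + 3*a*asin(4*a) + 3*sqrt(1 - 16*a^2)/4


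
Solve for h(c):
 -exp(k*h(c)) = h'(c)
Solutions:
 h(c) = Piecewise((log(1/(C1*k + c*k))/k, Ne(k, 0)), (nan, True))
 h(c) = Piecewise((C1 - c, Eq(k, 0)), (nan, True))


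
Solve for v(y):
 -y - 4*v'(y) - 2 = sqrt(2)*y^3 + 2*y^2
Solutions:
 v(y) = C1 - sqrt(2)*y^4/16 - y^3/6 - y^2/8 - y/2


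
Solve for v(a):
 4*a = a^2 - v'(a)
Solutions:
 v(a) = C1 + a^3/3 - 2*a^2


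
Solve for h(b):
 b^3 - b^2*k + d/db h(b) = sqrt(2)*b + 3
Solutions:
 h(b) = C1 - b^4/4 + b^3*k/3 + sqrt(2)*b^2/2 + 3*b


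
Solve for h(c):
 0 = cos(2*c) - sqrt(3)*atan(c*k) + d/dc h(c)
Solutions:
 h(c) = C1 + sqrt(3)*Piecewise((c*atan(c*k) - log(c^2*k^2 + 1)/(2*k), Ne(k, 0)), (0, True)) - sin(2*c)/2


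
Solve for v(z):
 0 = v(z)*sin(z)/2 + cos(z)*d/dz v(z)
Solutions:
 v(z) = C1*sqrt(cos(z))


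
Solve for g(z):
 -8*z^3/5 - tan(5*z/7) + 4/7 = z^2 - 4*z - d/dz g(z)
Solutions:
 g(z) = C1 + 2*z^4/5 + z^3/3 - 2*z^2 - 4*z/7 - 7*log(cos(5*z/7))/5


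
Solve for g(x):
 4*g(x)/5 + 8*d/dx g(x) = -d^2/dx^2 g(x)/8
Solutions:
 g(x) = C1*exp(4*x*(-8 + sqrt(1590)/5)) + C2*exp(-4*x*(sqrt(1590)/5 + 8))


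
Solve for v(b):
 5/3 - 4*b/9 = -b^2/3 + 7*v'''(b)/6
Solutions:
 v(b) = C1 + C2*b + C3*b^2 + b^5/210 - b^4/63 + 5*b^3/21


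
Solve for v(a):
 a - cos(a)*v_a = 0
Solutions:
 v(a) = C1 + Integral(a/cos(a), a)


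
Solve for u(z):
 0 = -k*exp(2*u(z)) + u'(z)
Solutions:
 u(z) = log(-sqrt(-1/(C1 + k*z))) - log(2)/2
 u(z) = log(-1/(C1 + k*z))/2 - log(2)/2


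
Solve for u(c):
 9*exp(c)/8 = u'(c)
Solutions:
 u(c) = C1 + 9*exp(c)/8


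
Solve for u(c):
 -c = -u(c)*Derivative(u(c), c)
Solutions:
 u(c) = -sqrt(C1 + c^2)
 u(c) = sqrt(C1 + c^2)


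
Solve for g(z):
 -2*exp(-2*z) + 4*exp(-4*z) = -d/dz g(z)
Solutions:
 g(z) = C1 - exp(-2*z) + exp(-4*z)


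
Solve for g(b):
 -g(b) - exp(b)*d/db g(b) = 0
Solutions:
 g(b) = C1*exp(exp(-b))


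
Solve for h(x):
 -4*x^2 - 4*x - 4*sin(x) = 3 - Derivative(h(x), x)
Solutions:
 h(x) = C1 + 4*x^3/3 + 2*x^2 + 3*x - 4*cos(x)


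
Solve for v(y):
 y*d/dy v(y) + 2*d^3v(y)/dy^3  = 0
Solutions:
 v(y) = C1 + Integral(C2*airyai(-2^(2/3)*y/2) + C3*airybi(-2^(2/3)*y/2), y)


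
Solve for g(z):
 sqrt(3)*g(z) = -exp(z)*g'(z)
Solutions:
 g(z) = C1*exp(sqrt(3)*exp(-z))


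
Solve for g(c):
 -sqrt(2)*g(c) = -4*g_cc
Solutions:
 g(c) = C1*exp(-2^(1/4)*c/2) + C2*exp(2^(1/4)*c/2)


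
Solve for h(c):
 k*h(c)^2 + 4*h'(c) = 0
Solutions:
 h(c) = 4/(C1 + c*k)


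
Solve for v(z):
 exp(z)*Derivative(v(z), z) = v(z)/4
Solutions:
 v(z) = C1*exp(-exp(-z)/4)


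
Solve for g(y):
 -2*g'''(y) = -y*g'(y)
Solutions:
 g(y) = C1 + Integral(C2*airyai(2^(2/3)*y/2) + C3*airybi(2^(2/3)*y/2), y)


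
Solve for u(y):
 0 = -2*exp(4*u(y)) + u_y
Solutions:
 u(y) = log(-(-1/(C1 + 8*y))^(1/4))
 u(y) = log(-1/(C1 + 8*y))/4
 u(y) = log(-I*(-1/(C1 + 8*y))^(1/4))
 u(y) = log(I*(-1/(C1 + 8*y))^(1/4))


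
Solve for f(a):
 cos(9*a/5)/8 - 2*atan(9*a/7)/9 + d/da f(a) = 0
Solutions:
 f(a) = C1 + 2*a*atan(9*a/7)/9 - 7*log(81*a^2 + 49)/81 - 5*sin(9*a/5)/72


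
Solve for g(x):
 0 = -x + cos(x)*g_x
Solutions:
 g(x) = C1 + Integral(x/cos(x), x)


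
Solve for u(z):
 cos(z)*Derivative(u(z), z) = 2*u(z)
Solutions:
 u(z) = C1*(sin(z) + 1)/(sin(z) - 1)


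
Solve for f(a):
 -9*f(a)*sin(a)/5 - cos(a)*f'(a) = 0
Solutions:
 f(a) = C1*cos(a)^(9/5)


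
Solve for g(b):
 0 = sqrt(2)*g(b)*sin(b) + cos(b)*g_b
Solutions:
 g(b) = C1*cos(b)^(sqrt(2))


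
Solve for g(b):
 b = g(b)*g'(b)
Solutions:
 g(b) = -sqrt(C1 + b^2)
 g(b) = sqrt(C1 + b^2)


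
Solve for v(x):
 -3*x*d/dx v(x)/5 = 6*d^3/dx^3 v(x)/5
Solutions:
 v(x) = C1 + Integral(C2*airyai(-2^(2/3)*x/2) + C3*airybi(-2^(2/3)*x/2), x)


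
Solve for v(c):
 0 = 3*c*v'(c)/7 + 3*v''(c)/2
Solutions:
 v(c) = C1 + C2*erf(sqrt(7)*c/7)


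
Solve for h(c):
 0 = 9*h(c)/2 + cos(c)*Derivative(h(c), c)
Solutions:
 h(c) = C1*(sin(c) - 1)^(1/4)*(sin(c)^2 - 2*sin(c) + 1)/((sin(c) + 1)^(1/4)*(sin(c)^2 + 2*sin(c) + 1))


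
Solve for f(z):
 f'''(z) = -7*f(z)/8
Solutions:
 f(z) = C3*exp(-7^(1/3)*z/2) + (C1*sin(sqrt(3)*7^(1/3)*z/4) + C2*cos(sqrt(3)*7^(1/3)*z/4))*exp(7^(1/3)*z/4)


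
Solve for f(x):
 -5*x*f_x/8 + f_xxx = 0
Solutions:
 f(x) = C1 + Integral(C2*airyai(5^(1/3)*x/2) + C3*airybi(5^(1/3)*x/2), x)


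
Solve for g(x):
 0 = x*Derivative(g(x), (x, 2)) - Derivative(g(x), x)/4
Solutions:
 g(x) = C1 + C2*x^(5/4)


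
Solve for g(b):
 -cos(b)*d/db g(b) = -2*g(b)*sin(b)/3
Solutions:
 g(b) = C1/cos(b)^(2/3)


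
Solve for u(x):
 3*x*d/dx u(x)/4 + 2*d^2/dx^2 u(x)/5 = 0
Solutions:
 u(x) = C1 + C2*erf(sqrt(15)*x/4)


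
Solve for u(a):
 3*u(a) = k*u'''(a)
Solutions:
 u(a) = C1*exp(3^(1/3)*a*(1/k)^(1/3)) + C2*exp(a*(-3^(1/3) + 3^(5/6)*I)*(1/k)^(1/3)/2) + C3*exp(-a*(3^(1/3) + 3^(5/6)*I)*(1/k)^(1/3)/2)


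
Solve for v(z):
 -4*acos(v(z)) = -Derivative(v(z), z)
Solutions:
 Integral(1/acos(_y), (_y, v(z))) = C1 + 4*z


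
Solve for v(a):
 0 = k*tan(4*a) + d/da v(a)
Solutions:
 v(a) = C1 + k*log(cos(4*a))/4


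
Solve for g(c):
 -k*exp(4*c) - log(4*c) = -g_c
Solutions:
 g(c) = C1 + c*log(c) + c*(-1 + 2*log(2)) + k*exp(4*c)/4


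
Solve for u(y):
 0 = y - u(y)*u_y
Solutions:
 u(y) = -sqrt(C1 + y^2)
 u(y) = sqrt(C1 + y^2)


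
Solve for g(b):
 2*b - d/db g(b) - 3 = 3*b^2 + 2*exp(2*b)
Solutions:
 g(b) = C1 - b^3 + b^2 - 3*b - exp(2*b)


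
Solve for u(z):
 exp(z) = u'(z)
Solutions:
 u(z) = C1 + exp(z)


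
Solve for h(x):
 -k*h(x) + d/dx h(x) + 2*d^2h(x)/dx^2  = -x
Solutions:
 h(x) = C1*exp(x*(sqrt(8*k + 1) - 1)/4) + C2*exp(-x*(sqrt(8*k + 1) + 1)/4) + x/k + k^(-2)


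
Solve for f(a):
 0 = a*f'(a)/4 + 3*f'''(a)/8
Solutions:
 f(a) = C1 + Integral(C2*airyai(-2^(1/3)*3^(2/3)*a/3) + C3*airybi(-2^(1/3)*3^(2/3)*a/3), a)


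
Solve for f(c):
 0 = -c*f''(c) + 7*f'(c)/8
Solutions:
 f(c) = C1 + C2*c^(15/8)


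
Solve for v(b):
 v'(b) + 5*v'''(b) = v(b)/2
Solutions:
 v(b) = C1*exp(30^(1/3)*b*(-(45 + sqrt(2265))^(1/3) + 2*30^(1/3)/(45 + sqrt(2265))^(1/3))/60)*sin(10^(1/3)*3^(1/6)*b*(6*10^(1/3)/(45 + sqrt(2265))^(1/3) + 3^(2/3)*(45 + sqrt(2265))^(1/3))/60) + C2*exp(30^(1/3)*b*(-(45 + sqrt(2265))^(1/3) + 2*30^(1/3)/(45 + sqrt(2265))^(1/3))/60)*cos(10^(1/3)*3^(1/6)*b*(6*10^(1/3)/(45 + sqrt(2265))^(1/3) + 3^(2/3)*(45 + sqrt(2265))^(1/3))/60) + C3*exp(-30^(1/3)*b*(-(45 + sqrt(2265))^(1/3) + 2*30^(1/3)/(45 + sqrt(2265))^(1/3))/30)


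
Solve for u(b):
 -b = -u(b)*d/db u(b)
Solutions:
 u(b) = -sqrt(C1 + b^2)
 u(b) = sqrt(C1 + b^2)


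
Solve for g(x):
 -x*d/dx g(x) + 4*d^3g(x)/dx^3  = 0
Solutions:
 g(x) = C1 + Integral(C2*airyai(2^(1/3)*x/2) + C3*airybi(2^(1/3)*x/2), x)


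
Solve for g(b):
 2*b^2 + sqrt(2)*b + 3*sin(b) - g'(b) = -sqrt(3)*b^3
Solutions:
 g(b) = C1 + sqrt(3)*b^4/4 + 2*b^3/3 + sqrt(2)*b^2/2 - 3*cos(b)


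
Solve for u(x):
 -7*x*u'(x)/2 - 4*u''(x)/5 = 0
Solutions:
 u(x) = C1 + C2*erf(sqrt(35)*x/4)


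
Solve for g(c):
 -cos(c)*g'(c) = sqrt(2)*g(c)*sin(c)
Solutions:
 g(c) = C1*cos(c)^(sqrt(2))


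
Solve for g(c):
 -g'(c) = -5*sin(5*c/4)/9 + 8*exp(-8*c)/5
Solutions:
 g(c) = C1 - 4*cos(5*c/4)/9 + exp(-8*c)/5


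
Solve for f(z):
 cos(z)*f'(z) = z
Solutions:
 f(z) = C1 + Integral(z/cos(z), z)


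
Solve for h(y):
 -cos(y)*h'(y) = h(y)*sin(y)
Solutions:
 h(y) = C1*cos(y)


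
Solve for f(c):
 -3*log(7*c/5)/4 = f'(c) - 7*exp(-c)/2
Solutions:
 f(c) = C1 - 3*c*log(c)/4 + 3*c*(-log(7) + 1 + log(5))/4 - 7*exp(-c)/2


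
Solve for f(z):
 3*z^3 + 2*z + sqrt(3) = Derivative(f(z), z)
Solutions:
 f(z) = C1 + 3*z^4/4 + z^2 + sqrt(3)*z


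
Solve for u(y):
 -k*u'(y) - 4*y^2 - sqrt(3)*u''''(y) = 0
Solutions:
 u(y) = C1 + C2*exp(3^(5/6)*y*(-k)^(1/3)/3) + C3*exp(y*(-k)^(1/3)*(-3^(5/6) + 3*3^(1/3)*I)/6) + C4*exp(-y*(-k)^(1/3)*(3^(5/6) + 3*3^(1/3)*I)/6) - 4*y^3/(3*k)


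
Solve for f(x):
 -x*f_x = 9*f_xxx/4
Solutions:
 f(x) = C1 + Integral(C2*airyai(-2^(2/3)*3^(1/3)*x/3) + C3*airybi(-2^(2/3)*3^(1/3)*x/3), x)


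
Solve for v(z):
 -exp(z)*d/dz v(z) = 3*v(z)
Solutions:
 v(z) = C1*exp(3*exp(-z))


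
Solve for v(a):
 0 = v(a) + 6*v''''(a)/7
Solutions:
 v(a) = (C1*sin(14^(1/4)*3^(3/4)*a/6) + C2*cos(14^(1/4)*3^(3/4)*a/6))*exp(-14^(1/4)*3^(3/4)*a/6) + (C3*sin(14^(1/4)*3^(3/4)*a/6) + C4*cos(14^(1/4)*3^(3/4)*a/6))*exp(14^(1/4)*3^(3/4)*a/6)


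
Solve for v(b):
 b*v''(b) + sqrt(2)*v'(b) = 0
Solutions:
 v(b) = C1 + C2*b^(1 - sqrt(2))


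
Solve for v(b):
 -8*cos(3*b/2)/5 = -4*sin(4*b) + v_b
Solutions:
 v(b) = C1 - 16*sin(3*b/2)/15 - cos(4*b)


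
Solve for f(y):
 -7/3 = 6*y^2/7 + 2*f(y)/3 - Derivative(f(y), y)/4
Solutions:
 f(y) = C1*exp(8*y/3) - 9*y^2/7 - 27*y/28 - 865/224


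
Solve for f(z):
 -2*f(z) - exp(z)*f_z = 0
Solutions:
 f(z) = C1*exp(2*exp(-z))


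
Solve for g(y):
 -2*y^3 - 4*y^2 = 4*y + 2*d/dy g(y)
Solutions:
 g(y) = C1 - y^4/4 - 2*y^3/3 - y^2


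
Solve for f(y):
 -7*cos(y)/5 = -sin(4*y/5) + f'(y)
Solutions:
 f(y) = C1 - 7*sin(y)/5 - 5*cos(4*y/5)/4


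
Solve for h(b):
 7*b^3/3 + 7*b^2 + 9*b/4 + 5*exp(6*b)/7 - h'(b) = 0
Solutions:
 h(b) = C1 + 7*b^4/12 + 7*b^3/3 + 9*b^2/8 + 5*exp(6*b)/42


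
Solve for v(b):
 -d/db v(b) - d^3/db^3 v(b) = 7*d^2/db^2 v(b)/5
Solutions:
 v(b) = C1 + (C2*sin(sqrt(51)*b/10) + C3*cos(sqrt(51)*b/10))*exp(-7*b/10)


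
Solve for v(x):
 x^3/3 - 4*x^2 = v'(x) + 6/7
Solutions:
 v(x) = C1 + x^4/12 - 4*x^3/3 - 6*x/7


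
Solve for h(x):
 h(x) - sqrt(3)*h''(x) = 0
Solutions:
 h(x) = C1*exp(-3^(3/4)*x/3) + C2*exp(3^(3/4)*x/3)


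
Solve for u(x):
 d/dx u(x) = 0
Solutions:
 u(x) = C1


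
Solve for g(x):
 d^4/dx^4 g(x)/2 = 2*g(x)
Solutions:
 g(x) = C1*exp(-sqrt(2)*x) + C2*exp(sqrt(2)*x) + C3*sin(sqrt(2)*x) + C4*cos(sqrt(2)*x)


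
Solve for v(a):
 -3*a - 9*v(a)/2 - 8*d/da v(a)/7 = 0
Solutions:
 v(a) = C1*exp(-63*a/16) - 2*a/3 + 32/189


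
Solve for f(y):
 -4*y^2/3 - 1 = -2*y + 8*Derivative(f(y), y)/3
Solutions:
 f(y) = C1 - y^3/6 + 3*y^2/8 - 3*y/8


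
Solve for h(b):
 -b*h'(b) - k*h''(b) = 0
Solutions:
 h(b) = C1 + C2*sqrt(k)*erf(sqrt(2)*b*sqrt(1/k)/2)


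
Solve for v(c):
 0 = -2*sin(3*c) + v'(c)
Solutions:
 v(c) = C1 - 2*cos(3*c)/3


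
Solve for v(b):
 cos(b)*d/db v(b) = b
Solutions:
 v(b) = C1 + Integral(b/cos(b), b)


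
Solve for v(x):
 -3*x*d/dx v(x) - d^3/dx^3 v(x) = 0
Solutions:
 v(x) = C1 + Integral(C2*airyai(-3^(1/3)*x) + C3*airybi(-3^(1/3)*x), x)


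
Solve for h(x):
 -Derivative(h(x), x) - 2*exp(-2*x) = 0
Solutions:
 h(x) = C1 + exp(-2*x)


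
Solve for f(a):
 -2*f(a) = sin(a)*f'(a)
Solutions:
 f(a) = C1*(cos(a) + 1)/(cos(a) - 1)


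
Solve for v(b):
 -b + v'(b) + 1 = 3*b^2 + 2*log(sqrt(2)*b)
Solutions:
 v(b) = C1 + b^3 + b^2/2 + 2*b*log(b) - 3*b + b*log(2)


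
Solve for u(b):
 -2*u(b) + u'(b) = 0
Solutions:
 u(b) = C1*exp(2*b)


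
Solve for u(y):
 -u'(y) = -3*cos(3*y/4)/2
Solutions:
 u(y) = C1 + 2*sin(3*y/4)


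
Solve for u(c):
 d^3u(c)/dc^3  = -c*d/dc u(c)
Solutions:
 u(c) = C1 + Integral(C2*airyai(-c) + C3*airybi(-c), c)


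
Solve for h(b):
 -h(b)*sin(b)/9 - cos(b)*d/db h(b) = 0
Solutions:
 h(b) = C1*cos(b)^(1/9)


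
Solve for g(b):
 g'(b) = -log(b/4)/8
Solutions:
 g(b) = C1 - b*log(b)/8 + b/8 + b*log(2)/4


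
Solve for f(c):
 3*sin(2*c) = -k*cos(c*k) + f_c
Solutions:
 f(c) = C1 + sin(c*k) - 3*cos(2*c)/2


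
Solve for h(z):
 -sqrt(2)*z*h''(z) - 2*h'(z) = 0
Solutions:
 h(z) = C1 + C2*z^(1 - sqrt(2))


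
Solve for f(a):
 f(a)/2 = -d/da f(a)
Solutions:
 f(a) = C1*exp(-a/2)


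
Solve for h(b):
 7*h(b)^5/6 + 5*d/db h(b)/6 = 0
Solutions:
 h(b) = -5^(1/4)*(1/(C1 + 28*b))^(1/4)
 h(b) = 5^(1/4)*(1/(C1 + 28*b))^(1/4)
 h(b) = -5^(1/4)*I*(1/(C1 + 28*b))^(1/4)
 h(b) = 5^(1/4)*I*(1/(C1 + 28*b))^(1/4)


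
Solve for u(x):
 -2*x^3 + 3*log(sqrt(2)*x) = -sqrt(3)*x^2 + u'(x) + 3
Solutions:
 u(x) = C1 - x^4/2 + sqrt(3)*x^3/3 + 3*x*log(x) - 6*x + 3*x*log(2)/2


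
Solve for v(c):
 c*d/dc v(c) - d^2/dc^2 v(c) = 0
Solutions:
 v(c) = C1 + C2*erfi(sqrt(2)*c/2)


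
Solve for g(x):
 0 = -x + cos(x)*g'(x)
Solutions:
 g(x) = C1 + Integral(x/cos(x), x)


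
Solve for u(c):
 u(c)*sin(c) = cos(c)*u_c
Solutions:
 u(c) = C1/cos(c)


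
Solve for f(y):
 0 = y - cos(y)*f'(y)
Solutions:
 f(y) = C1 + Integral(y/cos(y), y)


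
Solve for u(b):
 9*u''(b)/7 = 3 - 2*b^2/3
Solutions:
 u(b) = C1 + C2*b - 7*b^4/162 + 7*b^2/6


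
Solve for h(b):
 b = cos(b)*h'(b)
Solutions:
 h(b) = C1 + Integral(b/cos(b), b)


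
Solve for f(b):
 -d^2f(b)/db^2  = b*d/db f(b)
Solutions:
 f(b) = C1 + C2*erf(sqrt(2)*b/2)


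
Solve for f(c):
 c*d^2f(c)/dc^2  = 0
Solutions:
 f(c) = C1 + C2*c


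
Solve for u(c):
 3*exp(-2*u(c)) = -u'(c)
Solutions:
 u(c) = log(-sqrt(C1 - 6*c))
 u(c) = log(C1 - 6*c)/2


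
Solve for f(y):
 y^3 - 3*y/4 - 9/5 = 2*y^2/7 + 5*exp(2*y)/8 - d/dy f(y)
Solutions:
 f(y) = C1 - y^4/4 + 2*y^3/21 + 3*y^2/8 + 9*y/5 + 5*exp(2*y)/16


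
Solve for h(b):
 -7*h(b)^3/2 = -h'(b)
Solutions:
 h(b) = -sqrt(-1/(C1 + 7*b))
 h(b) = sqrt(-1/(C1 + 7*b))


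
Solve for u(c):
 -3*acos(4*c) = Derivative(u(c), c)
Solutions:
 u(c) = C1 - 3*c*acos(4*c) + 3*sqrt(1 - 16*c^2)/4


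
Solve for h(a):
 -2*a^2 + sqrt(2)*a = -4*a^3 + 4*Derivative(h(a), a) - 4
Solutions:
 h(a) = C1 + a^4/4 - a^3/6 + sqrt(2)*a^2/8 + a


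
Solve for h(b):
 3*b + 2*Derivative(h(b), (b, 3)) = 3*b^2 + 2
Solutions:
 h(b) = C1 + C2*b + C3*b^2 + b^5/40 - b^4/16 + b^3/6


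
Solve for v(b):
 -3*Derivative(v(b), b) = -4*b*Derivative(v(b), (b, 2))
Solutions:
 v(b) = C1 + C2*b^(7/4)


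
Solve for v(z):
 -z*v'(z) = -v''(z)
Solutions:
 v(z) = C1 + C2*erfi(sqrt(2)*z/2)


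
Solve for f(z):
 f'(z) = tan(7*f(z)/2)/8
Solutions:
 f(z) = -2*asin(C1*exp(7*z/16))/7 + 2*pi/7
 f(z) = 2*asin(C1*exp(7*z/16))/7


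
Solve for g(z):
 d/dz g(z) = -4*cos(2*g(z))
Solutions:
 g(z) = -asin((C1 + exp(16*z))/(C1 - exp(16*z)))/2 + pi/2
 g(z) = asin((C1 + exp(16*z))/(C1 - exp(16*z)))/2


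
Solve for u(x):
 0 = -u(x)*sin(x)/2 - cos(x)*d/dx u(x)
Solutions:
 u(x) = C1*sqrt(cos(x))


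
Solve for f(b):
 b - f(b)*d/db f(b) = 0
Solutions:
 f(b) = -sqrt(C1 + b^2)
 f(b) = sqrt(C1 + b^2)


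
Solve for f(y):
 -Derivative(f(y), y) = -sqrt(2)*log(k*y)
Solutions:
 f(y) = C1 + sqrt(2)*y*log(k*y) - sqrt(2)*y


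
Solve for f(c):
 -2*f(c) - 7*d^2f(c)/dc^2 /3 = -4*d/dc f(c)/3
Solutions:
 f(c) = (C1*sin(sqrt(38)*c/7) + C2*cos(sqrt(38)*c/7))*exp(2*c/7)


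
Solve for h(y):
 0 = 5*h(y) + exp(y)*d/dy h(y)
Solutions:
 h(y) = C1*exp(5*exp(-y))


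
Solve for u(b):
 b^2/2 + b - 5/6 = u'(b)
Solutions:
 u(b) = C1 + b^3/6 + b^2/2 - 5*b/6


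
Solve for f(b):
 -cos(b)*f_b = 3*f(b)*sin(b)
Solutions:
 f(b) = C1*cos(b)^3


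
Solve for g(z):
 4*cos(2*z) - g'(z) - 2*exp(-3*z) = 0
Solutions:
 g(z) = C1 + 2*sin(2*z) + 2*exp(-3*z)/3


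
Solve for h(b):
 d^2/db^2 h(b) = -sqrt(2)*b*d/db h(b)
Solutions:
 h(b) = C1 + C2*erf(2^(3/4)*b/2)


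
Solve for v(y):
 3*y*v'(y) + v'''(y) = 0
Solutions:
 v(y) = C1 + Integral(C2*airyai(-3^(1/3)*y) + C3*airybi(-3^(1/3)*y), y)


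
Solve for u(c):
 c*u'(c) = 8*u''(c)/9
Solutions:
 u(c) = C1 + C2*erfi(3*c/4)


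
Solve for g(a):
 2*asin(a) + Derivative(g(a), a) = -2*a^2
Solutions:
 g(a) = C1 - 2*a^3/3 - 2*a*asin(a) - 2*sqrt(1 - a^2)


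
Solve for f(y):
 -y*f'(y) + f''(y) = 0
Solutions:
 f(y) = C1 + C2*erfi(sqrt(2)*y/2)


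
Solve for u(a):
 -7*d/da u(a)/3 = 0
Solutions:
 u(a) = C1


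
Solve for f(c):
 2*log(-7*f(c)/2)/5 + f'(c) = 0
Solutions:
 5*Integral(1/(log(-_y) - log(2) + log(7)), (_y, f(c)))/2 = C1 - c


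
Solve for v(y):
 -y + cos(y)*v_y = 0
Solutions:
 v(y) = C1 + Integral(y/cos(y), y)


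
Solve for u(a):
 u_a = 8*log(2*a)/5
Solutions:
 u(a) = C1 + 8*a*log(a)/5 - 8*a/5 + 8*a*log(2)/5


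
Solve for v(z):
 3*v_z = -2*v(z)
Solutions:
 v(z) = C1*exp(-2*z/3)


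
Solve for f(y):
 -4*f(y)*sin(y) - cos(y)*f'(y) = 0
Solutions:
 f(y) = C1*cos(y)^4


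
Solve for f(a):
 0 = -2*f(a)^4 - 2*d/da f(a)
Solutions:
 f(a) = (-3^(2/3) - 3*3^(1/6)*I)*(1/(C1 + a))^(1/3)/6
 f(a) = (-3^(2/3) + 3*3^(1/6)*I)*(1/(C1 + a))^(1/3)/6
 f(a) = (1/(C1 + 3*a))^(1/3)


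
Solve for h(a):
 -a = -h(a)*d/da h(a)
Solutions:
 h(a) = -sqrt(C1 + a^2)
 h(a) = sqrt(C1 + a^2)


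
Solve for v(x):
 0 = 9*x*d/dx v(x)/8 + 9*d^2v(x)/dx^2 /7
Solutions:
 v(x) = C1 + C2*erf(sqrt(7)*x/4)


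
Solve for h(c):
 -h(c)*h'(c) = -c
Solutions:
 h(c) = -sqrt(C1 + c^2)
 h(c) = sqrt(C1 + c^2)


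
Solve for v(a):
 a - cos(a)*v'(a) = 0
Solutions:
 v(a) = C1 + Integral(a/cos(a), a)


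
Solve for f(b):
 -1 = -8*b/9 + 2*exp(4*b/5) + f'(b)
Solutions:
 f(b) = C1 + 4*b^2/9 - b - 5*exp(4*b/5)/2


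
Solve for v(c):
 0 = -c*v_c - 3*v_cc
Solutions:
 v(c) = C1 + C2*erf(sqrt(6)*c/6)


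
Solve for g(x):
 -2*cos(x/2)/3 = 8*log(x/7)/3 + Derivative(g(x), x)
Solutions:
 g(x) = C1 - 8*x*log(x)/3 + 8*x/3 + 8*x*log(7)/3 - 4*sin(x/2)/3


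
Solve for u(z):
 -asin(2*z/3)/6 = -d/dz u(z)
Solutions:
 u(z) = C1 + z*asin(2*z/3)/6 + sqrt(9 - 4*z^2)/12


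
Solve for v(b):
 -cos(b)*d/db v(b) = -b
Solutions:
 v(b) = C1 + Integral(b/cos(b), b)


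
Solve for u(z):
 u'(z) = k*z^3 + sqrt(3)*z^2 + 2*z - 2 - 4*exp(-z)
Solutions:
 u(z) = C1 + k*z^4/4 + sqrt(3)*z^3/3 + z^2 - 2*z + 4*exp(-z)


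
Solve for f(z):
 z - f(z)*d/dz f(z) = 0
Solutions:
 f(z) = -sqrt(C1 + z^2)
 f(z) = sqrt(C1 + z^2)


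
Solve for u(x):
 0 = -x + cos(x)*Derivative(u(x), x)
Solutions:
 u(x) = C1 + Integral(x/cos(x), x)


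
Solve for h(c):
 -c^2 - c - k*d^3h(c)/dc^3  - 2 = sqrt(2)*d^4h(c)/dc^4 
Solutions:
 h(c) = C1 + C2*c + C3*c^2 + C4*exp(-sqrt(2)*c*k/2) - c^5/(60*k) + c^4*(-1 + 2*sqrt(2)/k)/(24*k) + c^3*(-2 + sqrt(2)/k - 4/k^2)/(6*k)


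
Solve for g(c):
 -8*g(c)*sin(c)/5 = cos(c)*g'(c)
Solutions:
 g(c) = C1*cos(c)^(8/5)


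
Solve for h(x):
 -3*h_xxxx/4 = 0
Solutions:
 h(x) = C1 + C2*x + C3*x^2 + C4*x^3


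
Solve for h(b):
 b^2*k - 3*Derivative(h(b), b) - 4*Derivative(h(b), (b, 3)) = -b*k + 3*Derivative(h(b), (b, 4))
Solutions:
 h(b) = C1 + C2*exp(b*(-16 + 32*2^(1/3)/(27*sqrt(985) + 857)^(1/3) + 2^(2/3)*(27*sqrt(985) + 857)^(1/3))/36)*sin(2^(1/3)*sqrt(3)*b*(-2^(1/3)*(27*sqrt(985) + 857)^(1/3) + 32/(27*sqrt(985) + 857)^(1/3))/36) + C3*exp(b*(-16 + 32*2^(1/3)/(27*sqrt(985) + 857)^(1/3) + 2^(2/3)*(27*sqrt(985) + 857)^(1/3))/36)*cos(2^(1/3)*sqrt(3)*b*(-2^(1/3)*(27*sqrt(985) + 857)^(1/3) + 32/(27*sqrt(985) + 857)^(1/3))/36) + C4*exp(-b*(32*2^(1/3)/(27*sqrt(985) + 857)^(1/3) + 8 + 2^(2/3)*(27*sqrt(985) + 857)^(1/3))/18) + b^3*k/9 + b^2*k/6 - 8*b*k/9


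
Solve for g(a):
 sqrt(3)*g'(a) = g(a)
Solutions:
 g(a) = C1*exp(sqrt(3)*a/3)


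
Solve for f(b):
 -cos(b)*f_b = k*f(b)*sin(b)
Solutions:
 f(b) = C1*exp(k*log(cos(b)))


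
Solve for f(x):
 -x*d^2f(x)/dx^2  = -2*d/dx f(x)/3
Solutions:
 f(x) = C1 + C2*x^(5/3)


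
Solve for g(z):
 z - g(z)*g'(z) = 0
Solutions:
 g(z) = -sqrt(C1 + z^2)
 g(z) = sqrt(C1 + z^2)


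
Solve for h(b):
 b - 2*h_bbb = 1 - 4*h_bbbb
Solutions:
 h(b) = C1 + C2*b + C3*b^2 + C4*exp(b/2) + b^4/48 + b^3/12


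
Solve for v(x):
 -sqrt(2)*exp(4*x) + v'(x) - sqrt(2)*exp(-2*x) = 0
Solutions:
 v(x) = C1 + sqrt(2)*exp(4*x)/4 - sqrt(2)*exp(-2*x)/2


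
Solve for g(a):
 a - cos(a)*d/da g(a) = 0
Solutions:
 g(a) = C1 + Integral(a/cos(a), a)


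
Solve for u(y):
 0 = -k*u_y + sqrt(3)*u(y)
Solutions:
 u(y) = C1*exp(sqrt(3)*y/k)


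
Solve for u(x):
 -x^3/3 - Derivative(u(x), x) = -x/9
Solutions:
 u(x) = C1 - x^4/12 + x^2/18


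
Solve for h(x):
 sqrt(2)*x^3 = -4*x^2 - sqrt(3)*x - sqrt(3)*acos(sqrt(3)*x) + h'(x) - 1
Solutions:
 h(x) = C1 + sqrt(2)*x^4/4 + 4*x^3/3 + sqrt(3)*x^2/2 + x + sqrt(3)*(x*acos(sqrt(3)*x) - sqrt(3)*sqrt(1 - 3*x^2)/3)


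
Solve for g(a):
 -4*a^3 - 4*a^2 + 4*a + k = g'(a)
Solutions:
 g(a) = C1 - a^4 - 4*a^3/3 + 2*a^2 + a*k


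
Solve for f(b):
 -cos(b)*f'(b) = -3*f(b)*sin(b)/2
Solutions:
 f(b) = C1/cos(b)^(3/2)


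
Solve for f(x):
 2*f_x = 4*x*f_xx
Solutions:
 f(x) = C1 + C2*x^(3/2)


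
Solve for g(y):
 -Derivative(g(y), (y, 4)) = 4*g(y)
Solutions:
 g(y) = (C1*sin(y) + C2*cos(y))*exp(-y) + (C3*sin(y) + C4*cos(y))*exp(y)


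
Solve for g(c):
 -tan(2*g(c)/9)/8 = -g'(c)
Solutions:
 g(c) = -9*asin(C1*exp(c/36))/2 + 9*pi/2
 g(c) = 9*asin(C1*exp(c/36))/2


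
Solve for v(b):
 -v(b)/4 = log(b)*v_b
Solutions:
 v(b) = C1*exp(-li(b)/4)


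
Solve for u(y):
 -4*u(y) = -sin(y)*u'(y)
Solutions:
 u(y) = C1*(cos(y)^2 - 2*cos(y) + 1)/(cos(y)^2 + 2*cos(y) + 1)


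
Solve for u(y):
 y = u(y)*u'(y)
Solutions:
 u(y) = -sqrt(C1 + y^2)
 u(y) = sqrt(C1 + y^2)


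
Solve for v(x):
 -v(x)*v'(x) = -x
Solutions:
 v(x) = -sqrt(C1 + x^2)
 v(x) = sqrt(C1 + x^2)


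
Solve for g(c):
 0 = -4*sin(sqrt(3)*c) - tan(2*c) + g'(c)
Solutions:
 g(c) = C1 - log(cos(2*c))/2 - 4*sqrt(3)*cos(sqrt(3)*c)/3


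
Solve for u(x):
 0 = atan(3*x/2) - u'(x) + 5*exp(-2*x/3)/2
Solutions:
 u(x) = C1 + x*atan(3*x/2) - log(9*x^2 + 4)/3 - 15*exp(-2*x/3)/4


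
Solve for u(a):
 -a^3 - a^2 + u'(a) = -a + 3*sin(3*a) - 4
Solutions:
 u(a) = C1 + a^4/4 + a^3/3 - a^2/2 - 4*a - cos(3*a)


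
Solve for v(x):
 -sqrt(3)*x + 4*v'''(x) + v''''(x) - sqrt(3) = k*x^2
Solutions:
 v(x) = C1 + C2*x + C3*x^2 + C4*exp(-4*x) + k*x^5/240 + x^4*(-k + 2*sqrt(3))/192 + x^3*(k + 6*sqrt(3))/192


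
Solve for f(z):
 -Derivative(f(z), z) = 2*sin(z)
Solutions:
 f(z) = C1 + 2*cos(z)


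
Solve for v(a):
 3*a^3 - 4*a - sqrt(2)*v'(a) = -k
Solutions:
 v(a) = C1 + 3*sqrt(2)*a^4/8 - sqrt(2)*a^2 + sqrt(2)*a*k/2


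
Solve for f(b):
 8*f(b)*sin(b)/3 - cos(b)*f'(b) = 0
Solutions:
 f(b) = C1/cos(b)^(8/3)


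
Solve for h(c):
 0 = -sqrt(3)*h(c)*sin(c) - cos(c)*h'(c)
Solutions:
 h(c) = C1*cos(c)^(sqrt(3))


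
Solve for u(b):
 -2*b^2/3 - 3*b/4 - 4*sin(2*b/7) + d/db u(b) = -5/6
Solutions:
 u(b) = C1 + 2*b^3/9 + 3*b^2/8 - 5*b/6 - 14*cos(2*b/7)


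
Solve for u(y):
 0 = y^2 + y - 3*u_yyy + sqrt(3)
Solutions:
 u(y) = C1 + C2*y + C3*y^2 + y^5/180 + y^4/72 + sqrt(3)*y^3/18


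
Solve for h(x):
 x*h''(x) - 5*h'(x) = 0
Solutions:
 h(x) = C1 + C2*x^6


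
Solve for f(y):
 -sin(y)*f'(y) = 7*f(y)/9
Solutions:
 f(y) = C1*(cos(y) + 1)^(7/18)/(cos(y) - 1)^(7/18)


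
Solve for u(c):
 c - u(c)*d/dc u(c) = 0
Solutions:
 u(c) = -sqrt(C1 + c^2)
 u(c) = sqrt(C1 + c^2)


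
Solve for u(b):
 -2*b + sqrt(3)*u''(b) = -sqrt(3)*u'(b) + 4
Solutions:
 u(b) = C1 + C2*exp(-b) + sqrt(3)*b^2/3 + 2*sqrt(3)*b/3


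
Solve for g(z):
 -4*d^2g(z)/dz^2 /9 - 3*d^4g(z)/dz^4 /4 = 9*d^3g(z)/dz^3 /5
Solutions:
 g(z) = C1 + C2*z + C3*exp(2*z*(-27 + sqrt(429))/45) + C4*exp(-2*z*(sqrt(429) + 27)/45)


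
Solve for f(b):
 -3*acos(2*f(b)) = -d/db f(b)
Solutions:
 Integral(1/acos(2*_y), (_y, f(b))) = C1 + 3*b


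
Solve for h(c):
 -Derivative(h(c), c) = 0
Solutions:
 h(c) = C1


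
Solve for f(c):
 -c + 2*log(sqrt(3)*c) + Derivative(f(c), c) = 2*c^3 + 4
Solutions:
 f(c) = C1 + c^4/2 + c^2/2 - 2*c*log(c) - c*log(3) + 6*c


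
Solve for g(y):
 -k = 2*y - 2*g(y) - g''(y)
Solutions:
 g(y) = C1*sin(sqrt(2)*y) + C2*cos(sqrt(2)*y) + k/2 + y


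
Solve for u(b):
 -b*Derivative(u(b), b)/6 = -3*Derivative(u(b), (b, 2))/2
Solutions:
 u(b) = C1 + C2*erfi(sqrt(2)*b/6)


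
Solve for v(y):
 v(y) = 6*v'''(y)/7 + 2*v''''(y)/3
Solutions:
 v(y) = C1*exp(y*(-9 + 14*sqrt(-2*14^(2/3)/(-243 + sqrt(366377))^(1/3) + 81/196 + 14^(1/3)*(-243 + sqrt(366377))^(1/3)/14))/28)*sin(y*sqrt(Abs(-729/(1372*sqrt(-2*14^(2/3)/(-243 + sqrt(366377))^(1/3) + 81/196 + 14^(1/3)*(-243 + sqrt(366377))^(1/3)/14)) - 14^(1/3)*(-243 + sqrt(366377))^(1/3)/14 + 81/98 + 2*14^(2/3)/(-243 + sqrt(366377))^(1/3)))/2) + C2*exp(y*(-9 + 14*sqrt(-2*14^(2/3)/(-243 + sqrt(366377))^(1/3) + 81/196 + 14^(1/3)*(-243 + sqrt(366377))^(1/3)/14))/28)*cos(y*sqrt(Abs(-729/(1372*sqrt(-2*14^(2/3)/(-243 + sqrt(366377))^(1/3) + 81/196 + 14^(1/3)*(-243 + sqrt(366377))^(1/3)/14)) - 14^(1/3)*(-243 + sqrt(366377))^(1/3)/14 + 81/98 + 2*14^(2/3)/(-243 + sqrt(366377))^(1/3)))/2) + C3*exp(y*(-9 - 14*sqrt(-2*14^(2/3)/(-243 + sqrt(366377))^(1/3) + 81/196 + 14^(1/3)*(-243 + sqrt(366377))^(1/3)/14) + 14*sqrt(Abs(-14^(1/3)*(-243 + sqrt(366377))^(1/3)/14 + 81/98 + 2*14^(2/3)/(-243 + sqrt(366377))^(1/3) + 729/(1372*sqrt(-2*14^(2/3)/(-243 + sqrt(366377))^(1/3) + 81/196 + 14^(1/3)*(-243 + sqrt(366377))^(1/3)/14)))))/28) + C4*exp(-y*(14*sqrt(-2*14^(2/3)/(-243 + sqrt(366377))^(1/3) + 81/196 + 14^(1/3)*(-243 + sqrt(366377))^(1/3)/14) + 9 + 14*sqrt(Abs(-14^(1/3)*(-243 + sqrt(366377))^(1/3)/14 + 81/98 + 2*14^(2/3)/(-243 + sqrt(366377))^(1/3) + 729/(1372*sqrt(-2*14^(2/3)/(-243 + sqrt(366377))^(1/3) + 81/196 + 14^(1/3)*(-243 + sqrt(366377))^(1/3)/14)))))/28)


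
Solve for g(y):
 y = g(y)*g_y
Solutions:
 g(y) = -sqrt(C1 + y^2)
 g(y) = sqrt(C1 + y^2)


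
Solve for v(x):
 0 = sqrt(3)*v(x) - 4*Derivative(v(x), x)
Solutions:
 v(x) = C1*exp(sqrt(3)*x/4)


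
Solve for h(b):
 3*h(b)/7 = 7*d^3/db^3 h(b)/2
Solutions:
 h(b) = C3*exp(42^(1/3)*b/7) + (C1*sin(14^(1/3)*3^(5/6)*b/14) + C2*cos(14^(1/3)*3^(5/6)*b/14))*exp(-42^(1/3)*b/14)
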